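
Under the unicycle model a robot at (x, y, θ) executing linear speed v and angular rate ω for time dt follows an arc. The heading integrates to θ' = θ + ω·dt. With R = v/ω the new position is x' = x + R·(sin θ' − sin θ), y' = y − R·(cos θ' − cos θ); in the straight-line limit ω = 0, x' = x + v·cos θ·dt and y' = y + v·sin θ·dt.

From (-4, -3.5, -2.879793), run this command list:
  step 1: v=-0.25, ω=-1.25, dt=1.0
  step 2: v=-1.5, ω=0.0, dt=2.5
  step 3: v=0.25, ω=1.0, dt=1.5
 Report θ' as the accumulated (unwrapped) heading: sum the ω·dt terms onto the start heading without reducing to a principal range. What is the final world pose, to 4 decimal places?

step 1: θ'=-4.1298 (R=0.2000) → pose (-3.7812, -3.5831, -4.1298)
step 2: θ'=-4.1298 (straight) → pose (-1.7180, -6.7145, -4.1298)
step 3: θ'=-2.6298 (R=0.2500) → pose (-2.0492, -6.6341, -2.6298)

(-2.0492, -6.6341, -2.6298)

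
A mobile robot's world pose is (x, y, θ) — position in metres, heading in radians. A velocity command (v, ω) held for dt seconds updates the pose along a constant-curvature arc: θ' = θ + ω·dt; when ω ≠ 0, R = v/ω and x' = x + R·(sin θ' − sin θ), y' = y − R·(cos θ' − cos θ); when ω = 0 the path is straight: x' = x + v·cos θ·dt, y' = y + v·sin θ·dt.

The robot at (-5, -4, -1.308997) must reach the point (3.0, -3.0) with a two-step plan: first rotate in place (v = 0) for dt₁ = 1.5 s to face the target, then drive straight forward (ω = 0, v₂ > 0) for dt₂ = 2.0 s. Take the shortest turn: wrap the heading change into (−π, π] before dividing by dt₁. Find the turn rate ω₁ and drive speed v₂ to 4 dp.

ω₁ = 0.9556, v₂ = 4.0311

heading to target = atan2(-3−-4, 3−-5) = 0.1244
Δθ = wrap(0.1244 − -1.3090) = 1.4334; ω₁ = Δθ/dt₁ = 0.9556
distance = √((3−-5)² + (-3−-4)²) = 8.0623; v₂ = distance/dt₂ = 4.0311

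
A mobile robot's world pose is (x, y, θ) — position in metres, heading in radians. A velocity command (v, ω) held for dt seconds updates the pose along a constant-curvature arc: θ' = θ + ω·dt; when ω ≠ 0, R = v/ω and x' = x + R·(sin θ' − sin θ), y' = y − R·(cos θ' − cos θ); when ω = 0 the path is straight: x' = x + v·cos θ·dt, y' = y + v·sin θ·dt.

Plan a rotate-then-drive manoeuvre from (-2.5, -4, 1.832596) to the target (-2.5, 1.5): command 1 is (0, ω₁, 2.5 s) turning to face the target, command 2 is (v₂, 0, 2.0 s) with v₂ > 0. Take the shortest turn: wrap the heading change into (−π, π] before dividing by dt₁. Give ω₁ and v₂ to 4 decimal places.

ω₁ = -0.1047, v₂ = 2.7500

heading to target = atan2(1.5−-4, -2.5−-2.5) = 1.5708
Δθ = wrap(1.5708 − 1.8326) = -0.2618; ω₁ = Δθ/dt₁ = -0.1047
distance = √((-2.5−-2.5)² + (1.5−-4)²) = 5.5000; v₂ = distance/dt₂ = 2.7500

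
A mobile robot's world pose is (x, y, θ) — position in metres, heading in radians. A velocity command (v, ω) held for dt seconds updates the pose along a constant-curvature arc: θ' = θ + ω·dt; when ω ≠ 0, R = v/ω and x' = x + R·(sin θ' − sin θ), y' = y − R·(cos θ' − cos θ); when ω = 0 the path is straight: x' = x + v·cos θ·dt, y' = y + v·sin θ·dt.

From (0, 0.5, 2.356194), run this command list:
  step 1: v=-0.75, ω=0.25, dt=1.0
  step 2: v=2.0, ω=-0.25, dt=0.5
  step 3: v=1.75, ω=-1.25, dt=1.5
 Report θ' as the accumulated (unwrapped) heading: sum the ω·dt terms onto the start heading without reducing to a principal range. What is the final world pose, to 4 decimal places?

(-0.1740, 2.8599, 0.6062)

step 1: θ'=2.6062 (R=-3.0000) → pose (0.5908, 0.0411, 2.6062)
step 2: θ'=2.4812 (R=-8.0000) → pose (-0.2352, 0.6037, 2.4812)
step 3: θ'=0.6062 (R=-1.4000) → pose (-0.1740, 2.8599, 0.6062)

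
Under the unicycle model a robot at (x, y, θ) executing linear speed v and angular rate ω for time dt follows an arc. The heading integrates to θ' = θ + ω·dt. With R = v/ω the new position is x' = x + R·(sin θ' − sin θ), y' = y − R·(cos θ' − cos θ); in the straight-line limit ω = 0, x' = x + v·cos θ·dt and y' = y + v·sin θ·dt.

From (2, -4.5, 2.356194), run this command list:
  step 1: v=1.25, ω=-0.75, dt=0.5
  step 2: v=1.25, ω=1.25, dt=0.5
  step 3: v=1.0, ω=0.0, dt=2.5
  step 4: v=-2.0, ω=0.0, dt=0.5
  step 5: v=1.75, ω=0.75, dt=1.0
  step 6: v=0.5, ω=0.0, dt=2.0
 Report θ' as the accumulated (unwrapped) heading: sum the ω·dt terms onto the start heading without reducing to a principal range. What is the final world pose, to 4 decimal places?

(-2.7110, -2.7000, 3.3562)

step 1: θ'=1.9812 (R=-1.6667) → pose (1.6502, -3.9864, 1.9812)
step 2: θ'=2.6062 (R=1.0000) → pose (1.2435, -3.5254, 2.6062)
step 3: θ'=2.6062 (straight) → pose (-0.9067, -2.2499, 2.6062)
step 4: θ'=2.6062 (straight) → pose (-0.0466, -2.7601, 2.6062)
step 5: θ'=3.3562 (R=2.3333) → pose (-1.7340, -2.4871, 3.3562)
step 6: θ'=3.3562 (straight) → pose (-2.7110, -2.7000, 3.3562)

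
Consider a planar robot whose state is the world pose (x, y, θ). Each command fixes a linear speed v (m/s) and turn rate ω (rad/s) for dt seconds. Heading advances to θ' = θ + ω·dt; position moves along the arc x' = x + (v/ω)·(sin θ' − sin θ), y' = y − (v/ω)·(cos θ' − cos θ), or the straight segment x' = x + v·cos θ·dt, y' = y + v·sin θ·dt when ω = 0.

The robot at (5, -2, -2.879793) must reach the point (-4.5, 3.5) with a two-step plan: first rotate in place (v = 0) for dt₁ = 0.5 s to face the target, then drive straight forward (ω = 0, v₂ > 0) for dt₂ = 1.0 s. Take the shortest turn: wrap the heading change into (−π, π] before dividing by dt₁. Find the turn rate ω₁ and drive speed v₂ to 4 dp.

ω₁ = -1.5732, v₂ = 10.9772

heading to target = atan2(3.5−-2, -4.5−5) = 2.6168
Δθ = wrap(2.6168 − -2.8798) = -0.7866; ω₁ = Δθ/dt₁ = -1.5732
distance = √((-4.5−5)² + (3.5−-2)²) = 10.9772; v₂ = distance/dt₂ = 10.9772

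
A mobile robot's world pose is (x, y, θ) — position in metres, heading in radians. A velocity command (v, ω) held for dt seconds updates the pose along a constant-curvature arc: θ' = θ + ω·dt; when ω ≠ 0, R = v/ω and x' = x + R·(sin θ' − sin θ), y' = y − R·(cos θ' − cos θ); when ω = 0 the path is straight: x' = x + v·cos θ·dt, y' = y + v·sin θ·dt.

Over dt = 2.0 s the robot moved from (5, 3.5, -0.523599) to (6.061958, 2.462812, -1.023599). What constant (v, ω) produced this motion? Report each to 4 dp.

Δθ = -1.023599 − -0.523599 = -0.500000
ω = Δθ/dt = -0.500000/2.0 = -0.2500
R = Δx/(sin θ' − sin θ) = -3.0000
v = R·ω = -3.0000·-0.2500 = 0.7500

v = 0.7500, ω = -0.2500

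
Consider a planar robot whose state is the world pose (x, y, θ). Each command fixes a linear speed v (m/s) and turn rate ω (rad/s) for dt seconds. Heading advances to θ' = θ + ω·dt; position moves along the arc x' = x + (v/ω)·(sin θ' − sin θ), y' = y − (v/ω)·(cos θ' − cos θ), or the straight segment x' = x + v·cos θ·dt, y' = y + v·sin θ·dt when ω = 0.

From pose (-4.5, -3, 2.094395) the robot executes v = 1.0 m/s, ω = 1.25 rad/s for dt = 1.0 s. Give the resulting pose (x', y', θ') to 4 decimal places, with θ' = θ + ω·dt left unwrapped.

(-5.3540, -2.6164, 3.3444)

θ' = 2.0944 + 1.25·1.0 = 3.3444
R = v/ω = 1.0/1.25 = 0.8000
x' = -4.5 + 0.8000·(sin 3.3444 − sin 2.0944) = -5.3540
y' = -3 − 0.8000·(cos 3.3444 − cos 2.0944) = -2.6164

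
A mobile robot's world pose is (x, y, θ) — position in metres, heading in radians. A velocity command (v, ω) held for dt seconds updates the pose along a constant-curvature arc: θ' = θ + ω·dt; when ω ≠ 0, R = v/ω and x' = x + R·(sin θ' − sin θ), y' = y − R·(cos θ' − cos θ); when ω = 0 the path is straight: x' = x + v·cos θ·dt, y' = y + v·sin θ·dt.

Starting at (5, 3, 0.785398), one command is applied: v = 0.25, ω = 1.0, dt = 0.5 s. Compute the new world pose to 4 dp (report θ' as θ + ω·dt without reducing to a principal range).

(5.0631, 3.1064, 1.2854)

θ' = 0.7854 + 1.0·0.5 = 1.2854
R = v/ω = 0.25/1.0 = 0.2500
x' = 5 + 0.2500·(sin 1.2854 − sin 0.7854) = 5.0631
y' = 3 − 0.2500·(cos 1.2854 − cos 0.7854) = 3.1064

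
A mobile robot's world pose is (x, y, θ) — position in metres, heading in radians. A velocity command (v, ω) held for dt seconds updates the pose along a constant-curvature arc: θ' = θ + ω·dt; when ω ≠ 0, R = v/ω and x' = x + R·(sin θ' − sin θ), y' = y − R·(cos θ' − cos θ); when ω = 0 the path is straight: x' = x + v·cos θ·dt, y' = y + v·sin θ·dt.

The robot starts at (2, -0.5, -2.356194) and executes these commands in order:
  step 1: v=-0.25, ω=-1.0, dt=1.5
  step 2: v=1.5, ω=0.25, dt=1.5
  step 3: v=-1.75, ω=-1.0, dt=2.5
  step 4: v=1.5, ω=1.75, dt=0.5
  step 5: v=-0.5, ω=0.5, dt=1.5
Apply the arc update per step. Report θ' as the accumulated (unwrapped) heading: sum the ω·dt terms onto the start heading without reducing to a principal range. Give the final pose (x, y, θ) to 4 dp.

(0.8677, -2.9266, -4.3562)

step 1: θ'=-3.8562 (R=0.2500) → pose (2.3406, -0.4879, -3.8562)
step 2: θ'=-3.4812 (R=6.0000) → pose (0.4074, 0.6373, -3.4812)
step 3: θ'=-5.9812 (R=1.7500) → pose (0.3449, -2.6836, -5.9812)
step 4: θ'=-5.1062 (R=0.8571) → pose (0.8815, -2.1941, -5.1062)
step 5: θ'=-4.3562 (R=-1.0000) → pose (0.8677, -2.9266, -4.3562)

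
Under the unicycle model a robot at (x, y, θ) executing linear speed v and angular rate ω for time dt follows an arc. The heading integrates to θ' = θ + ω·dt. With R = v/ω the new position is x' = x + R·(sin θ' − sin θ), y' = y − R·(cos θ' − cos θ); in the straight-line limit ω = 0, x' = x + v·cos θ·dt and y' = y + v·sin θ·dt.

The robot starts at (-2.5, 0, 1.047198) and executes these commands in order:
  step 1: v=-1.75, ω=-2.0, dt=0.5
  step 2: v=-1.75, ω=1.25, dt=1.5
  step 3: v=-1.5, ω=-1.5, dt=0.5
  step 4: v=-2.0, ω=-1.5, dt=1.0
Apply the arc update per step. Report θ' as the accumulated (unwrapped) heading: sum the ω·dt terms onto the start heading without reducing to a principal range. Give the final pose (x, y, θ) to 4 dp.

(-6.1403, -3.7940, -0.3278)

step 1: θ'=0.0472 (R=0.8750) → pose (-3.2165, -0.4365, 0.0472)
step 2: θ'=1.9222 (R=-1.4000) → pose (-4.4649, -2.3169, 1.9222)
step 3: θ'=1.1722 (R=1.0000) → pose (-4.4822, -3.0492, 1.1722)
step 4: θ'=-0.3278 (R=1.3333) → pose (-6.1403, -3.7940, -0.3278)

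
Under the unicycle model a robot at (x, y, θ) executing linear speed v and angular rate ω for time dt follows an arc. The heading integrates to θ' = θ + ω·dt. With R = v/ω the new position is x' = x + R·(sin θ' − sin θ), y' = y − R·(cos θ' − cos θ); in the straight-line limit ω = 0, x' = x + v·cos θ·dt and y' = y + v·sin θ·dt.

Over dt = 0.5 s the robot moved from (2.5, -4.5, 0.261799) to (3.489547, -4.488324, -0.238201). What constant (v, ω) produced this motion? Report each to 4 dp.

Δθ = -0.238201 − 0.261799 = -0.500000
ω = Δθ/dt = -0.500000/0.5 = -1.0000
R = Δx/(sin θ' − sin θ) = -2.0000
v = R·ω = -2.0000·-1.0000 = 2.0000

v = 2.0000, ω = -1.0000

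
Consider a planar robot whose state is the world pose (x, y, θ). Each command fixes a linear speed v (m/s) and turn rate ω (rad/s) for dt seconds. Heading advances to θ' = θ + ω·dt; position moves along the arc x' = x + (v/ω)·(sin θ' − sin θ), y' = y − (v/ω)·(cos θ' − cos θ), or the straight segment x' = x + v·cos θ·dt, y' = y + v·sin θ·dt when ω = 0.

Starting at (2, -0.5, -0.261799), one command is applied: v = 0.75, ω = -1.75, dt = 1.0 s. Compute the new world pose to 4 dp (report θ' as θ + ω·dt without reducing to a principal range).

θ' = -0.2618 + -1.75·1.0 = -2.0118
R = v/ω = 0.75/-1.75 = -0.4286
x' = 2 + -0.4286·(sin -2.0118 − sin -0.2618) = 2.2766
y' = -0.5 − -0.4286·(cos -2.0118 − cos -0.2618) = -1.0969

(2.2766, -1.0969, -2.0118)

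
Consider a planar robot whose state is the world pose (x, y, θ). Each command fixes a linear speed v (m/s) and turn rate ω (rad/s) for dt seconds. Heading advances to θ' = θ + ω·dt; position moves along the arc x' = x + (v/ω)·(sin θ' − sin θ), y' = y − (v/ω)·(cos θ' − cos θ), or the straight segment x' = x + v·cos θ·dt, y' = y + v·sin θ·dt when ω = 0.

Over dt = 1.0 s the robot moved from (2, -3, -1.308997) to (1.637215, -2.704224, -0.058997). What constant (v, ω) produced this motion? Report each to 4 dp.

Δθ = -0.058997 − -1.308997 = 1.250000
ω = Δθ/dt = 1.250000/1.0 = 1.2500
R = Δx/(sin θ' − sin θ) = -0.4000
v = R·ω = -0.4000·1.2500 = -0.5000

v = -0.5000, ω = 1.2500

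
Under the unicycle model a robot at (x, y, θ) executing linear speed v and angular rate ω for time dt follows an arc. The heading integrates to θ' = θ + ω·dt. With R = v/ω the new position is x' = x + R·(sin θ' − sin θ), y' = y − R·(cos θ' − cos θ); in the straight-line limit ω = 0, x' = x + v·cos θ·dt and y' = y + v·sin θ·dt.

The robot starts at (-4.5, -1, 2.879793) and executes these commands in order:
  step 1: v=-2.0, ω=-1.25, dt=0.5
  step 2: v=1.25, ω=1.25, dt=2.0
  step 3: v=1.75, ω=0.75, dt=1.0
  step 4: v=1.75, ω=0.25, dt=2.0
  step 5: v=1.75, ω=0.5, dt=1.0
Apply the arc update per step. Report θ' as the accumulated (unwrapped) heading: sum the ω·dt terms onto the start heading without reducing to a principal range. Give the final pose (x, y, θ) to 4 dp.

step 1: θ'=2.2548 (R=1.6000) → pose (-3.6740, -1.5344, 2.2548)
step 2: θ'=4.7548 (R=1.0000) → pose (-5.4482, -2.2087, 4.7548)
step 3: θ'=5.5048 (R=2.3333) → pose (-4.7553, -3.7713, 5.5048)
step 4: θ'=6.0048 (R=7.0000) → pose (-1.7640, -5.5174, 6.0048)
step 5: θ'=6.5048 (R=3.5000) → pose (-0.0329, -5.5666, 6.5048)

(-0.0329, -5.5666, 6.5048)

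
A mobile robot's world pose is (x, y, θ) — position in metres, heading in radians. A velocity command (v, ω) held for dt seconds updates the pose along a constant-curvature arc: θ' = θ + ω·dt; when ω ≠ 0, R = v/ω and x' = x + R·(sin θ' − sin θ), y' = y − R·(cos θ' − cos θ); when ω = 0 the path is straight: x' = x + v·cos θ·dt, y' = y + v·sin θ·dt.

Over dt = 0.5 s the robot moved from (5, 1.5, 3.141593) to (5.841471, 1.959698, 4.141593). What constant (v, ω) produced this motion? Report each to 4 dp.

v = -2.0000, ω = 2.0000

Δθ = 4.141593 − 3.141593 = 1.000000
ω = Δθ/dt = 1.000000/0.5 = 2.0000
R = Δx/(sin θ' − sin θ) = -1.0000
v = R·ω = -1.0000·2.0000 = -2.0000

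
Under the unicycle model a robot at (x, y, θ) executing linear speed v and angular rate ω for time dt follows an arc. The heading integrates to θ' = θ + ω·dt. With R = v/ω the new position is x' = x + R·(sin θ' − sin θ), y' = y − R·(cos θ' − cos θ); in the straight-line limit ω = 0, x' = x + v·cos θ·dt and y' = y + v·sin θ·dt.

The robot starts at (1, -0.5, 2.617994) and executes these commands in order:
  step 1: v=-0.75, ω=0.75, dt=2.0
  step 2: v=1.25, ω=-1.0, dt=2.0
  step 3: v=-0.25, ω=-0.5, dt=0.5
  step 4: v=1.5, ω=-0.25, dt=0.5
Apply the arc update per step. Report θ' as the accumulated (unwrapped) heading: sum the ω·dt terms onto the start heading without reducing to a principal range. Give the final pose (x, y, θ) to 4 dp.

(0.1022, 0.4709, 1.7430)

step 1: θ'=4.1180 (R=-1.0000) → pose (2.3285, -0.1940, 4.1180)
step 2: θ'=2.1180 (R=-1.2500) → pose (0.2254, -0.1443, 2.1180)
step 3: θ'=1.8680 (R=0.5000) → pose (0.2765, -0.2581, 1.8680)
step 4: θ'=1.7430 (R=-6.0000) → pose (0.1022, 0.4709, 1.7430)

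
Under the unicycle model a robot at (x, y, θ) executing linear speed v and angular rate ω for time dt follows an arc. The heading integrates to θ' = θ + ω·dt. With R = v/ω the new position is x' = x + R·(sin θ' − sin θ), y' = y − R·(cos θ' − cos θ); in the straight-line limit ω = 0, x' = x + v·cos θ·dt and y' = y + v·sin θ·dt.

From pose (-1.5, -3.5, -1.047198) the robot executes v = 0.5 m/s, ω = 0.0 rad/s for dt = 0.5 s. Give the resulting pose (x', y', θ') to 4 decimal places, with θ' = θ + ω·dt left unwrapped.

(-1.3750, -3.7165, -1.0472)

θ' = -1.0472 + 0.0·0.5 = -1.0472
ω = 0 → straight: x' = -1.5 + 0.5·cos(-1.0472)·0.5 = -1.3750
y' = -3.5 + 0.5·sin(-1.0472)·0.5 = -3.7165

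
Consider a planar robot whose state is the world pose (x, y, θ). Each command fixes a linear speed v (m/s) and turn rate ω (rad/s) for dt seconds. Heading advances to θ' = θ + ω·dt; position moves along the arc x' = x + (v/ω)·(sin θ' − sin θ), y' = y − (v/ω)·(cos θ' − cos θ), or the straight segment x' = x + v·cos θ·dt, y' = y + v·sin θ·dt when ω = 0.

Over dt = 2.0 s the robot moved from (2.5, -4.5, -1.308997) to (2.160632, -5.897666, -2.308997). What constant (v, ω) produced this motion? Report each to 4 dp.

v = 0.7500, ω = -0.5000

Δθ = -2.308997 − -1.308997 = -1.000000
ω = Δθ/dt = -1.000000/2.0 = -0.5000
R = −Δy/(cos θ' − cos θ) = -1.5000
v = R·ω = -1.5000·-0.5000 = 0.7500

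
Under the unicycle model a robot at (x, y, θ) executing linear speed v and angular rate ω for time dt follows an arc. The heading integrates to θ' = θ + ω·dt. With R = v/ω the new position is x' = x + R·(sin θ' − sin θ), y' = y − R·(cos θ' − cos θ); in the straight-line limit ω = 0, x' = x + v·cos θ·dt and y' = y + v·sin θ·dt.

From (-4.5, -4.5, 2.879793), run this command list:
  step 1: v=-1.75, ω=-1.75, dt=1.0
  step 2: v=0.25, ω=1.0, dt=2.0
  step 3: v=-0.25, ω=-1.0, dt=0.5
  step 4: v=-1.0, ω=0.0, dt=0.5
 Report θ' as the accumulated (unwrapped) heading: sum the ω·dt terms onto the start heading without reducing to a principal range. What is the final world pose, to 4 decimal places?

step 1: θ'=1.1298 (R=1.0000) → pose (-3.8545, -5.8928, 1.1298)
step 2: θ'=3.1298 (R=0.2500) → pose (-4.0776, -5.5361, 3.1298)
step 3: θ'=2.6298 (R=0.2500) → pose (-3.9581, -5.5681, 2.6298)
step 4: θ'=2.6298 (straight) → pose (-3.5222, -5.8130, 2.6298)

(-3.5222, -5.8130, 2.6298)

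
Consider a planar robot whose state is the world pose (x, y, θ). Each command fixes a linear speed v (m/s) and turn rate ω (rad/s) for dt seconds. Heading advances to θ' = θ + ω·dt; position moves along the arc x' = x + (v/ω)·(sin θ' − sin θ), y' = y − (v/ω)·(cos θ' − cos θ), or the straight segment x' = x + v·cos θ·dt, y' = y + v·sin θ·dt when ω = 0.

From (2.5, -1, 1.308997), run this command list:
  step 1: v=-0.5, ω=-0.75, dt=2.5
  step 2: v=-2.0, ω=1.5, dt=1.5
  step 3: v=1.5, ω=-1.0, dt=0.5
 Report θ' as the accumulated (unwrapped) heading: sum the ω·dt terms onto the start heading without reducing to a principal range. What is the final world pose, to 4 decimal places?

step 1: θ'=-0.5660 (R=0.6667) → pose (1.4985, -1.3902, -0.5660)
step 2: θ'=1.6840 (R=-1.3333) → pose (-0.5413, -2.6662, 1.6840)
step 3: θ'=1.1840 (R=-1.5000) → pose (-0.4401, -1.9309, 1.1840)

(-0.4401, -1.9309, 1.1840)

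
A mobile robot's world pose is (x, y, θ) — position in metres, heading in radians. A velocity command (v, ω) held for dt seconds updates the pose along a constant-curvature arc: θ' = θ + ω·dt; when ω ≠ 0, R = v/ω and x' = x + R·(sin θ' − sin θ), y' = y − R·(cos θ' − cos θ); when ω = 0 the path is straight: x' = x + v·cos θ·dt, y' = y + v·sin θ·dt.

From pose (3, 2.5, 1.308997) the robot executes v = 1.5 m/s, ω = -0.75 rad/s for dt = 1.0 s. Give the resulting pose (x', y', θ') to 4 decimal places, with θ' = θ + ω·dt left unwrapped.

(3.8712, 3.6779, 0.5590)

θ' = 1.3090 + -0.75·1.0 = 0.5590
R = v/ω = 1.5/-0.75 = -2.0000
x' = 3 + -2.0000·(sin 0.5590 − sin 1.3090) = 3.8712
y' = 2.5 − -2.0000·(cos 0.5590 − cos 1.3090) = 3.6779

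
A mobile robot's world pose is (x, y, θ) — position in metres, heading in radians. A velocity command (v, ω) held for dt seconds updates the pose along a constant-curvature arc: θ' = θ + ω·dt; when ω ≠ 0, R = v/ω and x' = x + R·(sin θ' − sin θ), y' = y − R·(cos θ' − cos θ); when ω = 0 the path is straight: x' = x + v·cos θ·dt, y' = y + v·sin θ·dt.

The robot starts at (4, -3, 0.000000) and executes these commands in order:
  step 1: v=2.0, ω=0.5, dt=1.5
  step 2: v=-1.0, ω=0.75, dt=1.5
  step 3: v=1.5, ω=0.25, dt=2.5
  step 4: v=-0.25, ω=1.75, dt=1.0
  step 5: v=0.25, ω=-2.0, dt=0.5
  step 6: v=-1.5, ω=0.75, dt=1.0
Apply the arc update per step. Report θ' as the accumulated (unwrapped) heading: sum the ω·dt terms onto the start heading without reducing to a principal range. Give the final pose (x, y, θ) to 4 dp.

(5.6418, 0.3711, 4.0000)

step 1: θ'=0.7500 (R=4.0000) → pose (6.7266, -1.9268, 0.7500)
step 2: θ'=1.8750 (R=-1.3333) → pose (6.3633, -3.3017, 1.8750)
step 3: θ'=2.5000 (R=6.0000) → pose (4.2296, -0.2921, 2.5000)
step 4: θ'=4.2500 (R=-0.1429) → pose (4.4430, -0.2413, 4.2500)
step 5: θ'=3.2500 (R=-0.1250) → pose (4.3446, -0.3098, 3.2500)
step 6: θ'=4.0000 (R=-2.0000) → pose (5.6418, 0.3711, 4.0000)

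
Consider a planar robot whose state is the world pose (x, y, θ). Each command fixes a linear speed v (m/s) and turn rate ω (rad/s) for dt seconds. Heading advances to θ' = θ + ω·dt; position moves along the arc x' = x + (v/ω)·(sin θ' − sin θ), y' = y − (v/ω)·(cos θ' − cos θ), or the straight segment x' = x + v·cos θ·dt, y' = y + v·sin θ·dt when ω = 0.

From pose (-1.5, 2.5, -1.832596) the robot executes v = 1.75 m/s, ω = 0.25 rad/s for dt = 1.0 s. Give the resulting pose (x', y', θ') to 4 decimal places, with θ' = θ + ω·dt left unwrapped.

θ' = -1.8326 + 0.25·1.0 = -1.5826
R = v/ω = 1.75/0.25 = 7.0000
x' = -1.5 + 7.0000·(sin -1.5826 − sin -1.8326) = -1.7380
y' = 2.5 − 7.0000·(cos -1.5826 − cos -1.8326) = 0.7709

(-1.7380, 0.7709, -1.5826)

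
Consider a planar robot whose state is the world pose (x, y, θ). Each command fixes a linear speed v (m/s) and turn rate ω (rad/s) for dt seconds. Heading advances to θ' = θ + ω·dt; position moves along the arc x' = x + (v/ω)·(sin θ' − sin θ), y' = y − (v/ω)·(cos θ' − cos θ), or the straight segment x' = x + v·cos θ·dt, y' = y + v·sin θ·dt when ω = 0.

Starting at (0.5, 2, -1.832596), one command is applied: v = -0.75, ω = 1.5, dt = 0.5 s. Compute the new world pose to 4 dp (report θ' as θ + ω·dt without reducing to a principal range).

θ' = -1.8326 + 1.5·0.5 = -1.0826
R = v/ω = -0.75/1.5 = -0.5000
x' = 0.5 + -0.5000·(sin -1.0826 − sin -1.8326) = 0.4586
y' = 2 − -0.5000·(cos -1.0826 − cos -1.8326) = 2.3639

(0.4586, 2.3639, -1.0826)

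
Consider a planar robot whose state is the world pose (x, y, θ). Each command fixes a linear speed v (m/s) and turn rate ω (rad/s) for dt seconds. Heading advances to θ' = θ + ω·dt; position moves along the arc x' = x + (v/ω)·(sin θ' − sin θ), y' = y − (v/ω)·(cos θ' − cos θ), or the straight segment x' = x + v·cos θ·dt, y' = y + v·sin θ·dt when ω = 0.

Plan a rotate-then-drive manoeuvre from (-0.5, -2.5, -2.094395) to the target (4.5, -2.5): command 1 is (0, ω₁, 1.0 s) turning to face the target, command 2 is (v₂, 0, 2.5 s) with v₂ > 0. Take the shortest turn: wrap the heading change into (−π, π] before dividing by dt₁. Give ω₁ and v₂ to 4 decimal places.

ω₁ = 2.0944, v₂ = 2.0000

heading to target = atan2(-2.5−-2.5, 4.5−-0.5) = 0.0000
Δθ = wrap(0.0000 − -2.0944) = 2.0944; ω₁ = Δθ/dt₁ = 2.0944
distance = √((4.5−-0.5)² + (-2.5−-2.5)²) = 5.0000; v₂ = distance/dt₂ = 2.0000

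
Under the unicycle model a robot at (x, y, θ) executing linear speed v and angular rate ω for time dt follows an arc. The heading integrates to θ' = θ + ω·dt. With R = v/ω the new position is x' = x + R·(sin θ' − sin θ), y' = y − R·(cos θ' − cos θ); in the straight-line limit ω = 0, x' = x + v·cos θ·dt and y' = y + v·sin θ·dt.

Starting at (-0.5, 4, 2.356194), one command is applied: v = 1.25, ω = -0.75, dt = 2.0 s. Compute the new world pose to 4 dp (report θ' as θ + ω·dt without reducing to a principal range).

(-0.5804, 6.2707, 0.8562)

θ' = 2.3562 + -0.75·2.0 = 0.8562
R = v/ω = 1.25/-0.75 = -1.6667
x' = -0.5 + -1.6667·(sin 0.8562 − sin 2.3562) = -0.5804
y' = 4 − -1.6667·(cos 0.8562 − cos 2.3562) = 6.2707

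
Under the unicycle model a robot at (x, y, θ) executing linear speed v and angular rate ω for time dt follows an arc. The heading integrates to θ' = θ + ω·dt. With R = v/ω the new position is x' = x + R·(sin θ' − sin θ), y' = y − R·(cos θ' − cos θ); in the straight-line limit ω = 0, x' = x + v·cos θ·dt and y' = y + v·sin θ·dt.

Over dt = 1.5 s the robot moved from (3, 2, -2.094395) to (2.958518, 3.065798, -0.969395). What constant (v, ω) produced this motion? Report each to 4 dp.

Δθ = -0.969395 − -2.094395 = 1.125000
ω = Δθ/dt = 1.125000/1.5 = 0.7500
R = −Δy/(cos θ' − cos θ) = -1.0000
v = R·ω = -1.0000·0.7500 = -0.7500

v = -0.7500, ω = 0.7500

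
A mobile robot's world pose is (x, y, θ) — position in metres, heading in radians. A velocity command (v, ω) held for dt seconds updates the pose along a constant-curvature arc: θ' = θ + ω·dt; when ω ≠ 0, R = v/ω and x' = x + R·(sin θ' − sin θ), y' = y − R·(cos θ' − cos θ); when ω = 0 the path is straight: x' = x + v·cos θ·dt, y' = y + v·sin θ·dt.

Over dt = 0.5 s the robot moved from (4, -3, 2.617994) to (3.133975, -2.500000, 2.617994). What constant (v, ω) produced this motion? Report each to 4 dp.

Δθ = 2.617994 − 2.617994 = 0.000000
ω = Δθ/dt = 0.000000/0.5 = 0.0000
ω = 0 → v = (Δx·cos θ + Δy·sin θ)/dt = 2.0000

v = 2.0000, ω = 0.0000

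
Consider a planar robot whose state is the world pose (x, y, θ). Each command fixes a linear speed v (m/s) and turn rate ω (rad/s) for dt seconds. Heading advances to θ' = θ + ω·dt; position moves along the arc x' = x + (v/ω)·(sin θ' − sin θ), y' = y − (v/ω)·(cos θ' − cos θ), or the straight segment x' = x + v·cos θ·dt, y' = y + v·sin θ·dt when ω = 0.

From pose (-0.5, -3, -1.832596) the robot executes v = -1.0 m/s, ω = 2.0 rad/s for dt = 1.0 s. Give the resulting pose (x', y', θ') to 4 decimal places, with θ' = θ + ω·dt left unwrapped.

(-1.0663, -2.3776, 0.1674)

θ' = -1.8326 + 2.0·1.0 = 0.1674
R = v/ω = -1.0/2.0 = -0.5000
x' = -0.5 + -0.5000·(sin 0.1674 − sin -1.8326) = -1.0663
y' = -3 − -0.5000·(cos 0.1674 − cos -1.8326) = -2.3776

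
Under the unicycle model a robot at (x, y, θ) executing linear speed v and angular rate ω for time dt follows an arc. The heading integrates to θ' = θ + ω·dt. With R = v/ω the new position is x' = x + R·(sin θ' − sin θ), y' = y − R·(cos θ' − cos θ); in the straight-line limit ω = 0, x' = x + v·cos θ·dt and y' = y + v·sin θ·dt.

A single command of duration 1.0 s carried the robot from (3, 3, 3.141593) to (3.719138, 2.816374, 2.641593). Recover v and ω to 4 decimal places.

v = -0.7500, ω = -0.5000

Δθ = 2.641593 − 3.141593 = -0.500000
ω = Δθ/dt = -0.500000/1.0 = -0.5000
R = Δx/(sin θ' − sin θ) = 1.5000
v = R·ω = 1.5000·-0.5000 = -0.7500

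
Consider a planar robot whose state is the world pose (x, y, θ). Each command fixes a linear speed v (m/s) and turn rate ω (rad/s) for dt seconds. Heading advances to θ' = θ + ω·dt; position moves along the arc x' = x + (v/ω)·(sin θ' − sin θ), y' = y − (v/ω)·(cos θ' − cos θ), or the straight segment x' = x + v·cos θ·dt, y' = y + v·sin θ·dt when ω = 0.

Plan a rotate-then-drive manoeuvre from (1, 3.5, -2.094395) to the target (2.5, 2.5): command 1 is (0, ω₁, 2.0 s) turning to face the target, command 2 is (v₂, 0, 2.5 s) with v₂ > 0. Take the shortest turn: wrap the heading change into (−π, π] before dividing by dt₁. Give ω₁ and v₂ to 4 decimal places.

ω₁ = 0.7532, v₂ = 0.7211

heading to target = atan2(2.5−3.5, 2.5−1) = -0.5880
Δθ = wrap(-0.5880 − -2.0944) = 1.5064; ω₁ = Δθ/dt₁ = 0.7532
distance = √((2.5−1)² + (2.5−3.5)²) = 1.8028; v₂ = distance/dt₂ = 0.7211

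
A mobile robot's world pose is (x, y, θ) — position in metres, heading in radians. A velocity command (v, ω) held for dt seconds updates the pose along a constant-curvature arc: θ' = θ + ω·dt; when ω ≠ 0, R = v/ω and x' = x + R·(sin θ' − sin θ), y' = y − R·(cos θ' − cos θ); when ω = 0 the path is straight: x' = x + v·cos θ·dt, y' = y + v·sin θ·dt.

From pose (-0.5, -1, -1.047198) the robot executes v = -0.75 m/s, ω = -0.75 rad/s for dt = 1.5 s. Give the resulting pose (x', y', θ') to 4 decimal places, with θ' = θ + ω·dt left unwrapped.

(-0.4585, 0.0658, -2.1722)

θ' = -1.0472 + -0.75·1.5 = -2.1722
R = v/ω = -0.75/-0.75 = 1.0000
x' = -0.5 + 1.0000·(sin -2.1722 − sin -1.0472) = -0.4585
y' = -1 − 1.0000·(cos -2.1722 − cos -1.0472) = 0.0658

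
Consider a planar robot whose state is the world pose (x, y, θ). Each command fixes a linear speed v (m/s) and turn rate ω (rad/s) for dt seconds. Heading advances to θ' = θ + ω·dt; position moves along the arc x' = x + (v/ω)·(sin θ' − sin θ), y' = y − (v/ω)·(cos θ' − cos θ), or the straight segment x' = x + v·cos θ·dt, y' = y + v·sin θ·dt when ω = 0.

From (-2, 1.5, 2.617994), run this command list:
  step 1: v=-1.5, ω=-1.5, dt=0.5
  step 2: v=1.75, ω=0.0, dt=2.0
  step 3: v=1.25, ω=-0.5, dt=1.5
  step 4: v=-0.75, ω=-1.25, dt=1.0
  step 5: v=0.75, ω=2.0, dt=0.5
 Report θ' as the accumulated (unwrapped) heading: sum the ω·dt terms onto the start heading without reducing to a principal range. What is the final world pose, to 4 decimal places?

(-2.7095, 5.8963, 0.8680)

step 1: θ'=1.8680 (R=1.0000) → pose (-1.5438, 0.9268, 1.8680)
step 2: θ'=1.8680 (straight) → pose (-2.5688, 4.2734, 1.8680)
step 3: θ'=1.1180 (R=-2.5000) → pose (-2.4264, 6.0992, 1.1180)
step 4: θ'=-0.1320 (R=0.6000) → pose (-3.0450, 5.7669, -0.1320)
step 5: θ'=0.8680 (R=0.3750) → pose (-2.7095, 5.8963, 0.8680)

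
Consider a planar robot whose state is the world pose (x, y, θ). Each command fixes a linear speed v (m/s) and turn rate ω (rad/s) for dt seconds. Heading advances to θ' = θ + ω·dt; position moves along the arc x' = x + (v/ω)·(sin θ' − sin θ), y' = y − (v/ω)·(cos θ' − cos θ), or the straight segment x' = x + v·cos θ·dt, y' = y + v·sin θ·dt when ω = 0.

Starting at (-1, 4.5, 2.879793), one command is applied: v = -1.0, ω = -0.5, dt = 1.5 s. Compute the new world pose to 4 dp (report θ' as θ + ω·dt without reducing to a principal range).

θ' = 2.8798 + -0.5·1.5 = 2.1298
R = v/ω = -1.0/-0.5 = 2.0000
x' = -1 + 2.0000·(sin 2.1298 − sin 2.8798) = 0.1779
y' = 4.5 − 2.0000·(cos 2.1298 − cos 2.8798) = 3.6288

(0.1779, 3.6288, 2.1298)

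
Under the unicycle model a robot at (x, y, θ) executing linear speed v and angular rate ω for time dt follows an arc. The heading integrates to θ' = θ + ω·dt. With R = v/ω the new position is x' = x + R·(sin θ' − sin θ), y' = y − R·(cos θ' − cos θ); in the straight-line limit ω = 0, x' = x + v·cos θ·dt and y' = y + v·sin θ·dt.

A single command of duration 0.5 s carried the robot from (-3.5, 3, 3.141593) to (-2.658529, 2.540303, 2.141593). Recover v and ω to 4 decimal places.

v = -2.0000, ω = -2.0000

Δθ = 2.141593 − 3.141593 = -1.000000
ω = Δθ/dt = -1.000000/0.5 = -2.0000
R = Δx/(sin θ' − sin θ) = 1.0000
v = R·ω = 1.0000·-2.0000 = -2.0000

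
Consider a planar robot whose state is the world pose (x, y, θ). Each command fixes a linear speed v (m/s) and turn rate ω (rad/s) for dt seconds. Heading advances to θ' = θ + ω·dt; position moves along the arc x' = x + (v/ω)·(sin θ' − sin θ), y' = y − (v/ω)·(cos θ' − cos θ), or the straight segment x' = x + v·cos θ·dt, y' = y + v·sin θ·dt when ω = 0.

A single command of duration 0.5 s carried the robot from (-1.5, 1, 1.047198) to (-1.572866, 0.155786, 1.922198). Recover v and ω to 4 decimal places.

v = -1.7500, ω = 1.7500

Δθ = 1.922198 − 1.047198 = 0.875000
ω = Δθ/dt = 0.875000/0.5 = 1.7500
R = −Δy/(cos θ' − cos θ) = -1.0000
v = R·ω = -1.0000·1.7500 = -1.7500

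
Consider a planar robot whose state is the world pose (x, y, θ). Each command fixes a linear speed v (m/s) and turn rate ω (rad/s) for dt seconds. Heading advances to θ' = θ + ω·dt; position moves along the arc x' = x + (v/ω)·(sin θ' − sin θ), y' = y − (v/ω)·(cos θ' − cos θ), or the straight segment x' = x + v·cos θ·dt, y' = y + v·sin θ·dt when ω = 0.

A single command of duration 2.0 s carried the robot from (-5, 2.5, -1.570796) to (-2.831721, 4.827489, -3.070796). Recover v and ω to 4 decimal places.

Δθ = -3.070796 − -1.570796 = -1.500000
ω = Δθ/dt = -1.500000/2.0 = -0.7500
R = −Δy/(cos θ' − cos θ) = 2.3333
v = R·ω = 2.3333·-0.7500 = -1.7500

v = -1.7500, ω = -0.7500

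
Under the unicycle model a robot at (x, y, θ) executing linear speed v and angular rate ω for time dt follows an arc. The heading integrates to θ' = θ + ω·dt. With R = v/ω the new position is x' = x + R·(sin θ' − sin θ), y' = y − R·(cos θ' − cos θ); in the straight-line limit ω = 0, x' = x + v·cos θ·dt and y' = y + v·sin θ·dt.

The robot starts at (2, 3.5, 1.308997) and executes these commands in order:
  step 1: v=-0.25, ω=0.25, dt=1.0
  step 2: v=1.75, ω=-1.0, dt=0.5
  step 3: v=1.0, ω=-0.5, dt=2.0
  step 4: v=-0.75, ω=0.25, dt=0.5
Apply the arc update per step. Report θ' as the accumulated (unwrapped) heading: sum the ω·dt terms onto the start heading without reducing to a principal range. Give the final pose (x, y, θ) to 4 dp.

step 1: θ'=1.5590 (R=-1.0000) → pose (1.9660, 3.2530, 1.5590)
step 2: θ'=1.0590 (R=-1.7500) → pose (2.1901, 4.0894, 1.0590)
step 3: θ'=0.0590 (R=-2.0000) → pose (3.8159, 5.1064, 0.0590)
step 4: θ'=0.1840 (R=-3.0000) → pose (3.4439, 5.0610, 0.1840)

(3.4439, 5.0610, 0.1840)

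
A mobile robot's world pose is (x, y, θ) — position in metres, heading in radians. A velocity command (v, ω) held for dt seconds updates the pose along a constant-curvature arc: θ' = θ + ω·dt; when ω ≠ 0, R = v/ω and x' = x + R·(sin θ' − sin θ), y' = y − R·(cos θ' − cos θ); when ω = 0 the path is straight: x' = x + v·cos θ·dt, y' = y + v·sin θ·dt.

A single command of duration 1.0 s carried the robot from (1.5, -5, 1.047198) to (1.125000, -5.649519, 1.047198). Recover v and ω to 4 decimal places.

v = -0.7500, ω = 0.0000

Δθ = 1.047198 − 1.047198 = 0.000000
ω = Δθ/dt = 0.000000/1.0 = 0.0000
ω = 0 → v = (Δx·cos θ + Δy·sin θ)/dt = -0.7500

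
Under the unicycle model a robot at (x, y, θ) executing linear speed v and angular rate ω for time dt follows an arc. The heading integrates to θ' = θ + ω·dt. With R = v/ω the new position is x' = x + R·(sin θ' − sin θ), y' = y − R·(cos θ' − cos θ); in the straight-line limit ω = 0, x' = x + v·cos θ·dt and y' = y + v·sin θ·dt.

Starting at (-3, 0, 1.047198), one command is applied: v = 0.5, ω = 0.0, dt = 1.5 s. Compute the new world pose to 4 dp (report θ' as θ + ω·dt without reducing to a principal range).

θ' = 1.0472 + 0.0·1.5 = 1.0472
ω = 0 → straight: x' = -3 + 0.5·cos(1.0472)·1.5 = -2.6250
y' = 0 + 0.5·sin(1.0472)·1.5 = 0.6495

(-2.6250, 0.6495, 1.0472)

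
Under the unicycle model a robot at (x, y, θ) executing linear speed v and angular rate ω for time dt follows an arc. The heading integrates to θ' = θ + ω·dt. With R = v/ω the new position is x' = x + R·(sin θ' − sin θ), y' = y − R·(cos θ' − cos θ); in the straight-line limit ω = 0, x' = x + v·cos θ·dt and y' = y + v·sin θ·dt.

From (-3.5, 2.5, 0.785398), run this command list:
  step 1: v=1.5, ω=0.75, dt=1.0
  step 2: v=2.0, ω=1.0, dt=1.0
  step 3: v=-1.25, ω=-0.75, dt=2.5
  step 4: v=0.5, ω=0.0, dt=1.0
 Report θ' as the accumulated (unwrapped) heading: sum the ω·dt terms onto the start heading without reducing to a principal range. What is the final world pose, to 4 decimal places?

step 1: θ'=1.5354 (R=2.0000) → pose (-2.9155, 3.8434, 1.5354)
step 2: θ'=2.5354 (R=2.0000) → pose (-3.7747, 5.5579, 2.5354)
step 3: θ'=0.6604 (R=1.6667) → pose (-3.7019, 2.8719, 0.6604)
step 4: θ'=0.6604 (straight) → pose (-3.3070, 3.1786, 0.6604)

(-3.3070, 3.1786, 0.6604)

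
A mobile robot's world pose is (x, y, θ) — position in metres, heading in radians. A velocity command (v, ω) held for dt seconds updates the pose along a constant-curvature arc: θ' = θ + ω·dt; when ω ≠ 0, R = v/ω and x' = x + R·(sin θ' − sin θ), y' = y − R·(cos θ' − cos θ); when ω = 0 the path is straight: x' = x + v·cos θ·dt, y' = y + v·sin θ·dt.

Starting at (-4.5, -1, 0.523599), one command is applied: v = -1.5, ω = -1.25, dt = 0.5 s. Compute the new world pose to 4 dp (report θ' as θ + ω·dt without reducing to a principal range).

θ' = 0.5236 + -1.25·0.5 = -0.1014
R = v/ω = -1.5/-1.25 = 1.2000
x' = -4.5 + 1.2000·(sin -0.1014 − sin 0.5236) = -5.2215
y' = -1 − 1.2000·(cos -0.1014 − cos 0.5236) = -1.1546

(-5.2215, -1.1546, -0.1014)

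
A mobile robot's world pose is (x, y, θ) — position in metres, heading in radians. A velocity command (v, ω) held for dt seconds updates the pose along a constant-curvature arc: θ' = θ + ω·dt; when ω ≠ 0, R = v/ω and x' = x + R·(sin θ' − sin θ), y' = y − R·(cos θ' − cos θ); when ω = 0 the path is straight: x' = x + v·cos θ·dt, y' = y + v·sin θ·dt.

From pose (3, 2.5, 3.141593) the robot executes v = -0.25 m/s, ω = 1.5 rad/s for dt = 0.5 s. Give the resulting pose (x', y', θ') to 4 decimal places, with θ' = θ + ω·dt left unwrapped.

θ' = 3.1416 + 1.5·0.5 = 3.8916
R = v/ω = -0.25/1.5 = -0.1667
x' = 3 + -0.1667·(sin 3.8916 − sin 3.1416) = 3.1136
y' = 2.5 − -0.1667·(cos 3.8916 − cos 3.1416) = 2.5447

(3.1136, 2.5447, 3.8916)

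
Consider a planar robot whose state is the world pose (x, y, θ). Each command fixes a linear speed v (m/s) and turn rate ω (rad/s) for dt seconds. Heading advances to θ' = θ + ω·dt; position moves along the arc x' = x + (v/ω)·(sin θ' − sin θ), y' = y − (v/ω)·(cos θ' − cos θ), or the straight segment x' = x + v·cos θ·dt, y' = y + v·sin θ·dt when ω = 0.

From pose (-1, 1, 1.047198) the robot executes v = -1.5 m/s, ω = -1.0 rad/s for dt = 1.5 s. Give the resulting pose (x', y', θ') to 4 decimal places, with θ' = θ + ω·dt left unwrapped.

θ' = 1.0472 + -1.0·1.5 = -0.4528
R = v/ω = -1.5/-1.0 = 1.5000
x' = -1 + 1.5000·(sin -0.4528 − sin 1.0472) = -2.9553
y' = 1 − 1.5000·(cos -0.4528 − cos 1.0472) = 0.4012

(-2.9553, 0.4012, -0.4528)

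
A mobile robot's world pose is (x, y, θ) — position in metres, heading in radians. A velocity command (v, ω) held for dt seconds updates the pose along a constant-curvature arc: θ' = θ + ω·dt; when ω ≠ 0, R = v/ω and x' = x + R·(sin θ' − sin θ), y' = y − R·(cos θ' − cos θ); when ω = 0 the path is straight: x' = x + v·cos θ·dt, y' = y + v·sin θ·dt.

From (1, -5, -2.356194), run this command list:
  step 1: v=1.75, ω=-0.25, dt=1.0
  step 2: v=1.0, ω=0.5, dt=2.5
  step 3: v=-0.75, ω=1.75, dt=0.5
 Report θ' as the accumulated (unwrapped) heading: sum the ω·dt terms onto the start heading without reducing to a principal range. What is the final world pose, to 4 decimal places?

step 1: θ'=-2.6062 (R=-7.0000) → pose (-0.3785, -6.0707, -2.6062)
step 2: θ'=-1.3562 (R=2.0000) → pose (-1.3122, -8.2168, -1.3562)
step 3: θ'=-0.4812 (R=-0.4286) → pose (-1.5326, -7.9281, -0.4812)

(-1.5326, -7.9281, -0.4812)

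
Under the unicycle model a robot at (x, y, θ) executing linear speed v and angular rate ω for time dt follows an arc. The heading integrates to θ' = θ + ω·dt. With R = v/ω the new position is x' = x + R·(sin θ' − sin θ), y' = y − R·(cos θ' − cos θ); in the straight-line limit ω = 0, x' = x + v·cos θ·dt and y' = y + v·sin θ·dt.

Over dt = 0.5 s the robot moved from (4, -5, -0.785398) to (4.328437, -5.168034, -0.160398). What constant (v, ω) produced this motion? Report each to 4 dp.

v = 0.7500, ω = 1.2500

Δθ = -0.160398 − -0.785398 = 0.625000
ω = Δθ/dt = 0.625000/0.5 = 1.2500
R = Δx/(sin θ' − sin θ) = 0.6000
v = R·ω = 0.6000·1.2500 = 0.7500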